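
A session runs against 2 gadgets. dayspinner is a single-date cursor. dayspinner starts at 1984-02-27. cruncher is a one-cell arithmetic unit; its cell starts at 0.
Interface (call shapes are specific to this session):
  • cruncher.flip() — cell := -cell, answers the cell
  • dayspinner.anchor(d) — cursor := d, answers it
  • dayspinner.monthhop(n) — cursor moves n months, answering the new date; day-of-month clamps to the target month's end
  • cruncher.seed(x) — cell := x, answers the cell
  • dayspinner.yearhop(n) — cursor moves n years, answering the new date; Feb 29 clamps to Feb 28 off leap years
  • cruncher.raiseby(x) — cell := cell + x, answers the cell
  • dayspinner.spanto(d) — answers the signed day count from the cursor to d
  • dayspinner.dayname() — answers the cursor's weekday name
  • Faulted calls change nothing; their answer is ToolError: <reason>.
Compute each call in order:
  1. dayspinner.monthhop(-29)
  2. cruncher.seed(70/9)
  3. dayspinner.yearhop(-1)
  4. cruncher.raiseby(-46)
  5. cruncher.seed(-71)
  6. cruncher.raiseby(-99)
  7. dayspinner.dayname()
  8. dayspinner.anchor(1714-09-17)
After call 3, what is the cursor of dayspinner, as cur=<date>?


Answer: cur=1980-09-27

Derivation:
% dayspinner.monthhop(n: -29) -> 1981-09-27
% cruncher.seed(x: 70/9) -> 70/9
% dayspinner.yearhop(n: -1) -> 1980-09-27
% cruncher.raiseby(x: -46) -> -344/9
% cruncher.seed(x: -71) -> -71
% cruncher.raiseby(x: -99) -> -170
% dayspinner.dayname() -> Saturday
% dayspinner.anchor(d: 1714-09-17) -> 1714-09-17


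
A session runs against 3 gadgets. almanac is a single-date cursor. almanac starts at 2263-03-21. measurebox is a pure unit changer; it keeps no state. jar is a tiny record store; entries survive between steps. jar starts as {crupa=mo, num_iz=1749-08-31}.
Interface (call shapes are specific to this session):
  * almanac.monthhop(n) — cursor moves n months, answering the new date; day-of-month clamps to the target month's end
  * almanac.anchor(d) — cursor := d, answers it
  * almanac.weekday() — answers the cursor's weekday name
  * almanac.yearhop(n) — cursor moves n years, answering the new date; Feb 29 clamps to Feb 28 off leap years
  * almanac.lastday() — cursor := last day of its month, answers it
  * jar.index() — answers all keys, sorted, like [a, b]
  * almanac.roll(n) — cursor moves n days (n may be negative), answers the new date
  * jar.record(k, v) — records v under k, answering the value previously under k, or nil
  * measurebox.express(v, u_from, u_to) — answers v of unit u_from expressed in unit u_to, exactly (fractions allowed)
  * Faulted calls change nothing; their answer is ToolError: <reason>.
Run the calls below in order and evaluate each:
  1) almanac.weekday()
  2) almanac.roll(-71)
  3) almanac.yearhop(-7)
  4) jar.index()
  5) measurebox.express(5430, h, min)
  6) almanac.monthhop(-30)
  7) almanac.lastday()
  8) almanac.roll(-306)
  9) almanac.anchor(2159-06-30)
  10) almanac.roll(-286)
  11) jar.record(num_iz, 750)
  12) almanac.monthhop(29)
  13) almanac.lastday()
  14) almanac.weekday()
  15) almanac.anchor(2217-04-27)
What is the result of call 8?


> almanac.weekday
= Saturday
> almanac.roll n=-71
= 2263-01-09
> almanac.yearhop n=-7
= 2256-01-09
> jar.index
= [crupa, num_iz]
> measurebox.express v=5430 u_from=h u_to=min
= 325800
> almanac.monthhop n=-30
= 2253-07-09
> almanac.lastday
= 2253-07-31
> almanac.roll n=-306
= 2252-09-28
> almanac.anchor d=2159-06-30
= 2159-06-30
> almanac.roll n=-286
= 2158-09-17
> jar.record k=num_iz v=750
= 1749-08-31
> almanac.monthhop n=29
= 2161-02-17
> almanac.lastday
= 2161-02-28
> almanac.weekday
= Saturday
> almanac.anchor d=2217-04-27
= 2217-04-27

Answer: 2252-09-28


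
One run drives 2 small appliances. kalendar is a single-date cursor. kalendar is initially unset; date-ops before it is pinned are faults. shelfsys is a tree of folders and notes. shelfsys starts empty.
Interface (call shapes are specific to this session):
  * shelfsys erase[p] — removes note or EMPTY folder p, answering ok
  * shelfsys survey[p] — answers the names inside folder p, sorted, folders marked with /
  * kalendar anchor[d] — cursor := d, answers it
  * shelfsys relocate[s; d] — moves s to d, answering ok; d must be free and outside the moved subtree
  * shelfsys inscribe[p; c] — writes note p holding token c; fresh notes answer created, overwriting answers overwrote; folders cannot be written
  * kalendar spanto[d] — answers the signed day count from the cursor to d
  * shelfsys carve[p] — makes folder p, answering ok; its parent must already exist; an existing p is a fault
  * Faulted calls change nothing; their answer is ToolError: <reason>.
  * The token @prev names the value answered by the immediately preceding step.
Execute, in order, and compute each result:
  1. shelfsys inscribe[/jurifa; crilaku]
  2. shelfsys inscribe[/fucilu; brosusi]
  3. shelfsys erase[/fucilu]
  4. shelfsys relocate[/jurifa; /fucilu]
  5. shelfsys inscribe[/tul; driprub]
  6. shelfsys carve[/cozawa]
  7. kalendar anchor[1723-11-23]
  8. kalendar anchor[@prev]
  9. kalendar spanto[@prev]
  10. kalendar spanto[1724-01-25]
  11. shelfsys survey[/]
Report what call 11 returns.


> shelfsys inscribe p='/jurifa' c='crilaku'
[out] created
> shelfsys inscribe p='/fucilu' c='brosusi'
[out] created
> shelfsys erase p='/fucilu'
[out] ok
> shelfsys relocate s='/jurifa' d='/fucilu'
[out] ok
> shelfsys inscribe p='/tul' c='driprub'
[out] created
> shelfsys carve p='/cozawa'
[out] ok
> kalendar anchor d='1723-11-23'
[out] 1723-11-23
> kalendar anchor d='@prev'
[out] 1723-11-23
> kalendar spanto d='@prev'
[out] 0
> kalendar spanto d='1724-01-25'
[out] 63
> shelfsys survey p='/'
[out] [cozawa/, fucilu, tul]

Answer: [cozawa/, fucilu, tul]


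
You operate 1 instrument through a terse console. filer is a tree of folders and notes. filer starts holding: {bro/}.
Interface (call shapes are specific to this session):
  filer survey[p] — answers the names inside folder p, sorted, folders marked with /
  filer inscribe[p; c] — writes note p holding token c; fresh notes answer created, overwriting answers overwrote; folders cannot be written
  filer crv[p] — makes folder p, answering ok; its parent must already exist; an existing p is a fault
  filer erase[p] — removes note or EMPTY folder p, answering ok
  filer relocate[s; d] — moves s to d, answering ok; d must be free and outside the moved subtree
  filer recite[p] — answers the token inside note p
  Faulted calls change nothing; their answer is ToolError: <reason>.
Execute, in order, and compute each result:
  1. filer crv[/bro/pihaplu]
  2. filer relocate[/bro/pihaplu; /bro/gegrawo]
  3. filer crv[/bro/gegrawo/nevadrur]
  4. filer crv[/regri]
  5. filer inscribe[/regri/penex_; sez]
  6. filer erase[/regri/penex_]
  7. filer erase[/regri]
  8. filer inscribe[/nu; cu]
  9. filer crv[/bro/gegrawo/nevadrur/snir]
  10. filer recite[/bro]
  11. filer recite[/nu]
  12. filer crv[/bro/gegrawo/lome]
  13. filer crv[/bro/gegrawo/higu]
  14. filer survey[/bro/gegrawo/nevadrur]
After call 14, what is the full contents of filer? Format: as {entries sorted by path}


I invoke filer crv(p→/bro/pihaplu), which returns ok.
I try filer relocate(s→/bro/pihaplu, d→/bro/gegrawo), and observe ok.
Calling filer crv(p→/bro/gegrawo/nevadrur), and observe ok.
I call filer crv(p→/regri), and see ok.
Next I call filer inscribe(p→/regri/penex_, c→sez), and get created.
I invoke filer erase(p→/regri/penex_), and observe ok.
Using filer erase(p→/regri), and observe ok.
Invoking filer inscribe(p→/nu, c→cu), and get created.
Next I call filer crv(p→/bro/gegrawo/nevadrur/snir), yielding ok.
I call filer recite(p→/bro): ToolError: is a directory.
Then filer recite(p→/nu): cu.
Using filer crv(p→/bro/gegrawo/lome), and observe ok.
Next I call filer crv(p→/bro/gegrawo/higu), and see ok.
I invoke filer survey(p→/bro/gegrawo/nevadrur), and observe [snir/].

Answer: {bro/, bro/gegrawo/, bro/gegrawo/higu/, bro/gegrawo/lome/, bro/gegrawo/nevadrur/, bro/gegrawo/nevadrur/snir/, nu=cu}


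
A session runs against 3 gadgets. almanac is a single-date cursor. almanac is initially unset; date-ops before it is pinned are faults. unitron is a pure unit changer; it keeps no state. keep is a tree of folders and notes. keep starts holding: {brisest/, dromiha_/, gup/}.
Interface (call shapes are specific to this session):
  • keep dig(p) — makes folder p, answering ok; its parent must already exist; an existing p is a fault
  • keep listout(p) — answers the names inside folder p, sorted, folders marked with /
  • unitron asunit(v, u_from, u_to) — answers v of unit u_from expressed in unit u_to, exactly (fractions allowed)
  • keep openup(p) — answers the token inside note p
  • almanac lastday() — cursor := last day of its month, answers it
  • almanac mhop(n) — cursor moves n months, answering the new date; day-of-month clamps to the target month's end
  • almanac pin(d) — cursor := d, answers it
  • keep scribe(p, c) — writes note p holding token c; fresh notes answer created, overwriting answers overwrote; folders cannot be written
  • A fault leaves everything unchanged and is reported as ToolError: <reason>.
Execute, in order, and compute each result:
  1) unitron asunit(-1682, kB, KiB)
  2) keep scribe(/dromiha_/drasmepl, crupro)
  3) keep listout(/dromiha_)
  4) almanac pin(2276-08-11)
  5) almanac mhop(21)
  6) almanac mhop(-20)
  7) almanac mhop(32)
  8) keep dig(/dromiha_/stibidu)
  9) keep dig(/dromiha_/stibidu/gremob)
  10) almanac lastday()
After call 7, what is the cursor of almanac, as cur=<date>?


Answer: cur=2279-05-11

Derivation:
$ unitron asunit v→-1682 u_from→kB u_to→KiB
[out] -105125/64
$ keep scribe p→/dromiha_/drasmepl c→crupro
[out] created
$ keep listout p→/dromiha_
[out] [drasmepl]
$ almanac pin d→2276-08-11
[out] 2276-08-11
$ almanac mhop n→21
[out] 2278-05-11
$ almanac mhop n→-20
[out] 2276-09-11
$ almanac mhop n→32
[out] 2279-05-11
$ keep dig p→/dromiha_/stibidu
[out] ok
$ keep dig p→/dromiha_/stibidu/gremob
[out] ok
$ almanac lastday
[out] 2279-05-31


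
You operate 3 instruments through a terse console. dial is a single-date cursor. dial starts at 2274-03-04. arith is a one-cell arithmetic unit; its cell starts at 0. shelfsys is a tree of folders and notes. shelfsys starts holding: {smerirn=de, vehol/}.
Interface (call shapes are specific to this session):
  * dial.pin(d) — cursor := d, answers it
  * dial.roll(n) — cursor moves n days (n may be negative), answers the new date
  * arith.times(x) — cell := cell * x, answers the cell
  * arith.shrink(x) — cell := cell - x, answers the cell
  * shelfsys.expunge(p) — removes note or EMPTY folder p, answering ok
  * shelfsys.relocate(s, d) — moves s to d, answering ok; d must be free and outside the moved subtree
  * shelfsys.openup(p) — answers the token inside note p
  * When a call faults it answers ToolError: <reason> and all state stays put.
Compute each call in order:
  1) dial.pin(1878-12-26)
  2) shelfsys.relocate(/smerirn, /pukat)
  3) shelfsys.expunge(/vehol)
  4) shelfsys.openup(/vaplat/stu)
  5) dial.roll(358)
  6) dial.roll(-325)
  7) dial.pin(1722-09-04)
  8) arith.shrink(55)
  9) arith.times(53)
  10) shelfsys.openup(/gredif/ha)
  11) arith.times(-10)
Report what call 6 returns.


$ dial.pin d='1878-12-26'
:: 1878-12-26
$ shelfsys.relocate s='/smerirn' d='/pukat'
:: ok
$ shelfsys.expunge p='/vehol'
:: ok
$ shelfsys.openup p='/vaplat/stu'
:: ToolError: not found
$ dial.roll n='358'
:: 1879-12-19
$ dial.roll n='-325'
:: 1879-01-28
$ dial.pin d='1722-09-04'
:: 1722-09-04
$ arith.shrink x='55'
:: -55
$ arith.times x='53'
:: -2915
$ shelfsys.openup p='/gredif/ha'
:: ToolError: not found
$ arith.times x='-10'
:: 29150

Answer: 1879-01-28


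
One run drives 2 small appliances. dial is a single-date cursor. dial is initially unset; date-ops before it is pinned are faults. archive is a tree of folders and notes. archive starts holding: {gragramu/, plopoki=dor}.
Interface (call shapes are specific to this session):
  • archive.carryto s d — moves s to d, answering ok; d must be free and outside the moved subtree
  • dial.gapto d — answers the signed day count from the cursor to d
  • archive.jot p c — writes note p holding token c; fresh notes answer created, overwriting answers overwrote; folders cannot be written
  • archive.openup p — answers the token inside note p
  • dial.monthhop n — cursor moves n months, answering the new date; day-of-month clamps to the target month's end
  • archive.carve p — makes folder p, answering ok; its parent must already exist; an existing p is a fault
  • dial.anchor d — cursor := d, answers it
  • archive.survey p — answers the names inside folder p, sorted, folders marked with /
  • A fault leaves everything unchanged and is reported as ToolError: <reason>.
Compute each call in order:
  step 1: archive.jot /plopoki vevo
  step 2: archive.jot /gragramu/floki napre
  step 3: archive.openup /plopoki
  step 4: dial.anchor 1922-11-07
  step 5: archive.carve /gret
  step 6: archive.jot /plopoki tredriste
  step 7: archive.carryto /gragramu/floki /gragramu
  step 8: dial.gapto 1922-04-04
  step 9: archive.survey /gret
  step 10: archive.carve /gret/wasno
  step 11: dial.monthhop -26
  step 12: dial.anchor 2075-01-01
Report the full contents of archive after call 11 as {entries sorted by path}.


>> archive.jot(/plopoki, vevo)
<< overwrote
>> archive.jot(/gragramu/floki, napre)
<< created
>> archive.openup(/plopoki)
<< vevo
>> dial.anchor(1922-11-07)
<< 1922-11-07
>> archive.carve(/gret)
<< ok
>> archive.jot(/plopoki, tredriste)
<< overwrote
>> archive.carryto(/gragramu/floki, /gragramu)
<< ToolError: exists
>> dial.gapto(1922-04-04)
<< -217
>> archive.survey(/gret)
<< []
>> archive.carve(/gret/wasno)
<< ok
>> dial.monthhop(-26)
<< 1920-09-07
>> dial.anchor(2075-01-01)
<< 2075-01-01

Answer: {gragramu/, gragramu/floki=napre, gret/, gret/wasno/, plopoki=tredriste}


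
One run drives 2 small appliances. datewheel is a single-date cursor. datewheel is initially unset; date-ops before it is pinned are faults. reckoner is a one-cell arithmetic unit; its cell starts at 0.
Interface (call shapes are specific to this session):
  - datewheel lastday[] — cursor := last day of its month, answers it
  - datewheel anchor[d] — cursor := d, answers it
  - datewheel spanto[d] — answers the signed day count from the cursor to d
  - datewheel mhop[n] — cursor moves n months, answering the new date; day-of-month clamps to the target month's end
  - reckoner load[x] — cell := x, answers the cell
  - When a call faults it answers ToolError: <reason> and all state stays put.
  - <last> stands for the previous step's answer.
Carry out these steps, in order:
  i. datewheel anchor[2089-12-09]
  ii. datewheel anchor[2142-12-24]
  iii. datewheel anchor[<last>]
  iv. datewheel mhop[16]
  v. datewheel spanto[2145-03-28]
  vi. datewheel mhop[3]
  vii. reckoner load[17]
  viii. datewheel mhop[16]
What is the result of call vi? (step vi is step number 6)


Answer: 2144-07-24

Derivation:
==> datewheel anchor(d: 2089-12-09)
<== 2089-12-09
==> datewheel anchor(d: 2142-12-24)
<== 2142-12-24
==> datewheel anchor(d: <last>)
<== 2142-12-24
==> datewheel mhop(n: 16)
<== 2144-04-24
==> datewheel spanto(d: 2145-03-28)
<== 338
==> datewheel mhop(n: 3)
<== 2144-07-24
==> reckoner load(x: 17)
<== 17
==> datewheel mhop(n: 16)
<== 2145-11-24


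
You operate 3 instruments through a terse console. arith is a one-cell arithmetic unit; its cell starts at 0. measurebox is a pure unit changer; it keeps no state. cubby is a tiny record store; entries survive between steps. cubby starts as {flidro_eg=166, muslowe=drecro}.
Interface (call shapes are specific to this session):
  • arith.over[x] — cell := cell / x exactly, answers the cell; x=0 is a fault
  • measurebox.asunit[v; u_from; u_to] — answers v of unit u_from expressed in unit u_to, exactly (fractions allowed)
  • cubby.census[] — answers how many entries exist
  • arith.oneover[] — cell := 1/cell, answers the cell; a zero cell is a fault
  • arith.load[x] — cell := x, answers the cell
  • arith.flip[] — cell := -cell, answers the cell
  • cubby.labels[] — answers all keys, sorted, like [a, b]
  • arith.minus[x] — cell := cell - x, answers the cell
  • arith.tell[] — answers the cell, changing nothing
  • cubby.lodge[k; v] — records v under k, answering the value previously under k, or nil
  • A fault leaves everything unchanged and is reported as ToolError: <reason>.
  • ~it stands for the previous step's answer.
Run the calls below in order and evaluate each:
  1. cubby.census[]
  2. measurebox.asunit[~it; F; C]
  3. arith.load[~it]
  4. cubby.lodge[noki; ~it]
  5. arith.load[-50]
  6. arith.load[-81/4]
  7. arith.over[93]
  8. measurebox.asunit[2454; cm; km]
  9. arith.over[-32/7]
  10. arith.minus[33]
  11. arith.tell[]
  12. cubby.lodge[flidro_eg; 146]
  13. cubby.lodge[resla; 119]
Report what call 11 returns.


Answer: -130755/3968

Derivation:
Invoking census(), and see 2.
Invoking asunit on v=~it, u_from=F, u_to=C, and get -50/3.
I run load on x=~it, which returns -50/3.
I try lodge on k=noki, v=~it, and get nil.
I use load on x=-50, → -50.
Invoking load on x=-81/4, → -81/4.
Now I run over on x=93, → -27/124.
I run asunit on v=2454, u_from=cm, u_to=km, which returns 1227/50000.
I call over on x=-32/7, and see 189/3968.
I invoke minus on x=33, and see -130755/3968.
I try tell(), giving -130755/3968.
I try lodge on k=flidro_eg, v=146, → 166.
Invoking lodge on k=resla, v=119, and get nil.


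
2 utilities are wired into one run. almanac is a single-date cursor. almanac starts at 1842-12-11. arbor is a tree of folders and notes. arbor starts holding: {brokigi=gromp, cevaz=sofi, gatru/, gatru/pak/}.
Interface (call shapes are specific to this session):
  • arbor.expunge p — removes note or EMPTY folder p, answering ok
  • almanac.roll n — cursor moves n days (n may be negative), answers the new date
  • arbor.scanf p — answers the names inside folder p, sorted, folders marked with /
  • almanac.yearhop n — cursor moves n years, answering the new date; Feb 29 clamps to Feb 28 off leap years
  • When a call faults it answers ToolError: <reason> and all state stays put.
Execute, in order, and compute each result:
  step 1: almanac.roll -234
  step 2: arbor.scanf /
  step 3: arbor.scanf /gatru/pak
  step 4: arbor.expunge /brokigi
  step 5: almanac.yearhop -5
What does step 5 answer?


Then almanac.roll passing n='-234', which returns 1842-04-21.
I use arbor.scanf passing p='/', and get [brokigi, cevaz, gatru/].
Calling arbor.scanf passing p='/gatru/pak', which returns [].
Then arbor.expunge passing p='/brokigi', giving ok.
I use almanac.yearhop passing n='-5': 1837-04-21.

Answer: 1837-04-21


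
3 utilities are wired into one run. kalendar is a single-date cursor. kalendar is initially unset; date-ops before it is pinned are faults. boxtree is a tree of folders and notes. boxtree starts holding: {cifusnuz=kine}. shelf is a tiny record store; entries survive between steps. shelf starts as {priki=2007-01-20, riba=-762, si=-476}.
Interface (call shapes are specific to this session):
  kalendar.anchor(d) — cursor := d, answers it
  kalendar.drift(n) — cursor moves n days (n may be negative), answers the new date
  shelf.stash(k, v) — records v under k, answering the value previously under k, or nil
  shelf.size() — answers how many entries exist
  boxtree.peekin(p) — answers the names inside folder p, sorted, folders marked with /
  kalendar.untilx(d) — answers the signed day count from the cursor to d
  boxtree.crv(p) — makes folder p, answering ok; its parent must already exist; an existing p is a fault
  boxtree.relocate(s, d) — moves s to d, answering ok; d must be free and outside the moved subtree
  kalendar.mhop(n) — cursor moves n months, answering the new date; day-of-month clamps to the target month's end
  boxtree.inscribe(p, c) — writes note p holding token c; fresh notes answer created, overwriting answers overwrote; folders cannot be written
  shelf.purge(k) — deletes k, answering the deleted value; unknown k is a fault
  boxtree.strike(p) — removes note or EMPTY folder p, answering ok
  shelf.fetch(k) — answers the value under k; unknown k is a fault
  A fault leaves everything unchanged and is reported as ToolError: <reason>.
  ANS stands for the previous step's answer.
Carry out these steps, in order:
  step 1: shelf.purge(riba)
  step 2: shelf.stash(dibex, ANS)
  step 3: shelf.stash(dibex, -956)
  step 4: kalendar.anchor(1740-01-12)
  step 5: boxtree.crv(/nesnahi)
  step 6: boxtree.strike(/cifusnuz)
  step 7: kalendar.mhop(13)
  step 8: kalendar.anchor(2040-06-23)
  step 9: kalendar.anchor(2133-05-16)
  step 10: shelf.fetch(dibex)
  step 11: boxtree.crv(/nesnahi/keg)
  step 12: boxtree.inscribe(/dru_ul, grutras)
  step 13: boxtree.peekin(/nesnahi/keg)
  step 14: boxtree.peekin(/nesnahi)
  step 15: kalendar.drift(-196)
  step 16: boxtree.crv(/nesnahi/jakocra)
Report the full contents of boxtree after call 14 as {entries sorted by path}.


==> shelf.purge(riba)
<== -762
==> shelf.stash(dibex, ANS)
<== nil
==> shelf.stash(dibex, -956)
<== -762
==> kalendar.anchor(1740-01-12)
<== 1740-01-12
==> boxtree.crv(/nesnahi)
<== ok
==> boxtree.strike(/cifusnuz)
<== ok
==> kalendar.mhop(13)
<== 1741-02-12
==> kalendar.anchor(2040-06-23)
<== 2040-06-23
==> kalendar.anchor(2133-05-16)
<== 2133-05-16
==> shelf.fetch(dibex)
<== -956
==> boxtree.crv(/nesnahi/keg)
<== ok
==> boxtree.inscribe(/dru_ul, grutras)
<== created
==> boxtree.peekin(/nesnahi/keg)
<== []
==> boxtree.peekin(/nesnahi)
<== [keg/]
==> kalendar.drift(-196)
<== 2132-11-01
==> boxtree.crv(/nesnahi/jakocra)
<== ok

Answer: {dru_ul=grutras, nesnahi/, nesnahi/keg/}


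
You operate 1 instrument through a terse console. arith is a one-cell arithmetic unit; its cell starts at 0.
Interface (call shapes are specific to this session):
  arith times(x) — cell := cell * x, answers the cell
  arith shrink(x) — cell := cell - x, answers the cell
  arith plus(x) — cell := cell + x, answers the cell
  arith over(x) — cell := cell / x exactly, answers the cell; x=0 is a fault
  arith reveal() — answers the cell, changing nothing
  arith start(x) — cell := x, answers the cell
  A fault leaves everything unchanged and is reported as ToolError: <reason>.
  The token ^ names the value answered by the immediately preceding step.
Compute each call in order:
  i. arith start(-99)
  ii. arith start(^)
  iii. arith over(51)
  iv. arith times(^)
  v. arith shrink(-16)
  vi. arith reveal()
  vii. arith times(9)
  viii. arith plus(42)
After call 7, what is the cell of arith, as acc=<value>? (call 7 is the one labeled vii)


Answer: acc=51417/289

Derivation:
I use arith start on x='-99', and observe -99.
Now I run arith start on x='^', which returns -99.
Using arith over on x='51', → -33/17.
Then arith times on x='^': 1089/289.
Then arith shrink on x='-16', — result: 5713/289.
I run arith reveal(): 5713/289.
I invoke arith times on x='9', and observe 51417/289.
Calling arith plus on x='42', and observe 63555/289.


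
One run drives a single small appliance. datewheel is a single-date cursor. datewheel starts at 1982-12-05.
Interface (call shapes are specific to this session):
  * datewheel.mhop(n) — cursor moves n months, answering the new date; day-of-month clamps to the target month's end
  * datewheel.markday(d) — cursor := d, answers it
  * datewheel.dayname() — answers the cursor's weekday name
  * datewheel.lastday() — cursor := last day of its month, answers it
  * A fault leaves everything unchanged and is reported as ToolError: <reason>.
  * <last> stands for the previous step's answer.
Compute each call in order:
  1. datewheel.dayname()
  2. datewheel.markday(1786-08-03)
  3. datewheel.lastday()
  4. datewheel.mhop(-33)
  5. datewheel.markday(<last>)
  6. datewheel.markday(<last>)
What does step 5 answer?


[in] datewheel.dayname
:: Sunday
[in] datewheel.markday d='1786-08-03'
:: 1786-08-03
[in] datewheel.lastday
:: 1786-08-31
[in] datewheel.mhop n='-33'
:: 1783-11-30
[in] datewheel.markday d='<last>'
:: 1783-11-30
[in] datewheel.markday d='<last>'
:: 1783-11-30

Answer: 1783-11-30


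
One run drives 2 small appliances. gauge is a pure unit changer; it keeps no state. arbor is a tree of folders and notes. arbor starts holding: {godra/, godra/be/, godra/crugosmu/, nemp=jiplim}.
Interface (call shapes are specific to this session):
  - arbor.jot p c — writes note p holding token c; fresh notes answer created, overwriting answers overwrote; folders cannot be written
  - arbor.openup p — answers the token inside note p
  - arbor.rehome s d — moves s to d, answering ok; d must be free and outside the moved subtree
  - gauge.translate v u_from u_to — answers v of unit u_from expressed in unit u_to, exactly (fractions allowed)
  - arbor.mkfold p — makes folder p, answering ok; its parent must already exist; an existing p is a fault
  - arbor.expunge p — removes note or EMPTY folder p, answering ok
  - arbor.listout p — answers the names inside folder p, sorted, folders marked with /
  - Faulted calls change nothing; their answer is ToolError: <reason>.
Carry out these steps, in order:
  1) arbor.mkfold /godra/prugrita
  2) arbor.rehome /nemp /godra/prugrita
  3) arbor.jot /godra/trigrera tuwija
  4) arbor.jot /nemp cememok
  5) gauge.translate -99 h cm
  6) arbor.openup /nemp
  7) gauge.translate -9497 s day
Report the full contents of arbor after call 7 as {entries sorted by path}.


Step: arbor.mkfold[p='/godra/prugrita']
Result: ok
Step: arbor.rehome[s='/nemp'; d='/godra/prugrita']
Result: ToolError: exists
Step: arbor.jot[p='/godra/trigrera'; c='tuwija']
Result: created
Step: arbor.jot[p='/nemp'; c='cememok']
Result: overwrote
Step: gauge.translate[v='-99'; u_from='h'; u_to='cm']
Result: ToolError: incompatible units
Step: arbor.openup[p='/nemp']
Result: cememok
Step: gauge.translate[v='-9497'; u_from='s'; u_to='day']
Result: -9497/86400

Answer: {godra/, godra/be/, godra/crugosmu/, godra/prugrita/, godra/trigrera=tuwija, nemp=cememok}


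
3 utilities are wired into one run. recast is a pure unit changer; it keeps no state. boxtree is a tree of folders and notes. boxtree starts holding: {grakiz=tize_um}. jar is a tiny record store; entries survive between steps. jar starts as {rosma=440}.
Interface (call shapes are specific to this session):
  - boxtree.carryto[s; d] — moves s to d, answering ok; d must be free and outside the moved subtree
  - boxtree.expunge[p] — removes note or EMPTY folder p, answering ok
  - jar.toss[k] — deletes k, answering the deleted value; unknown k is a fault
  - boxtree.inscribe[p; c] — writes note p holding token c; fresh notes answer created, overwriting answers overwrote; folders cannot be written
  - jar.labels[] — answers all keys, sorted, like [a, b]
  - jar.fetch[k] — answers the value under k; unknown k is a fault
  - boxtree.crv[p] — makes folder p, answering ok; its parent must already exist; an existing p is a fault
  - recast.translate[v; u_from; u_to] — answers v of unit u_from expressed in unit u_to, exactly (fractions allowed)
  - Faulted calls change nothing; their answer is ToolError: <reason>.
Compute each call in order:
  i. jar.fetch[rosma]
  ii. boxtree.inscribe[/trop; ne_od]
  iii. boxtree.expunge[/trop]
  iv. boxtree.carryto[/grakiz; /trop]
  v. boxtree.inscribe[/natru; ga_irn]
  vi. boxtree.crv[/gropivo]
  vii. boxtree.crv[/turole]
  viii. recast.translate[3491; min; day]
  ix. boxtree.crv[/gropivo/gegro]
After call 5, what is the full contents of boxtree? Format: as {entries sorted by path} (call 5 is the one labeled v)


I call fetch(k: rosma), and get 440.
I invoke inscribe(p: /trop, c: ne_od), and observe created.
Now I run expunge(p: /trop), — result: ok.
Using carryto(s: /grakiz, d: /trop), — result: ok.
I run inscribe(p: /natru, c: ga_irn), which returns created.
I use crv(p: /gropivo), → ok.
I use crv(p: /turole), and get ok.
I try translate(v: 3491, u_from: min, u_to: day), — result: 3491/1440.
Now I run crv(p: /gropivo/gegro), yielding ok.

Answer: {natru=ga_irn, trop=tize_um}


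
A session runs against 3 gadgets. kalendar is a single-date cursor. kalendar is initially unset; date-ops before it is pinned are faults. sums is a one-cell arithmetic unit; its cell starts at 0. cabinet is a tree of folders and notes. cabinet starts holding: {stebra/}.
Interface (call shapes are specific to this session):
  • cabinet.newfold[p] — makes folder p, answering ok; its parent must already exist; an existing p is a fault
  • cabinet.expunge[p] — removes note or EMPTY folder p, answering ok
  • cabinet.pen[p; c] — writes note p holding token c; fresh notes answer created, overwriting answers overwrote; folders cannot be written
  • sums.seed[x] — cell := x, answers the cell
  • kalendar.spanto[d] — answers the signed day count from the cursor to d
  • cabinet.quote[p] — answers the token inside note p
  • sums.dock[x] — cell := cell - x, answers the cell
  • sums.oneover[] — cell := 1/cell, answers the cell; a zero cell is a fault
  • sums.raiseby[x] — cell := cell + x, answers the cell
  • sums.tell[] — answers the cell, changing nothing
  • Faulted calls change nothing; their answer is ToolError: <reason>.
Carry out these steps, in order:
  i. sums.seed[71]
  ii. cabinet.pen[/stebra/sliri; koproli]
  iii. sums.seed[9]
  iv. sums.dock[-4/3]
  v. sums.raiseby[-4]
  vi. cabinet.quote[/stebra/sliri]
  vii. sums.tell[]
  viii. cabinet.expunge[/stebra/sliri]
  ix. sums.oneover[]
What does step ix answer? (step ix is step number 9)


Step: sums.seed[71]
Result: 71
Step: cabinet.pen[/stebra/sliri; koproli]
Result: created
Step: sums.seed[9]
Result: 9
Step: sums.dock[-4/3]
Result: 31/3
Step: sums.raiseby[-4]
Result: 19/3
Step: cabinet.quote[/stebra/sliri]
Result: koproli
Step: sums.tell[]
Result: 19/3
Step: cabinet.expunge[/stebra/sliri]
Result: ok
Step: sums.oneover[]
Result: 3/19

Answer: 3/19


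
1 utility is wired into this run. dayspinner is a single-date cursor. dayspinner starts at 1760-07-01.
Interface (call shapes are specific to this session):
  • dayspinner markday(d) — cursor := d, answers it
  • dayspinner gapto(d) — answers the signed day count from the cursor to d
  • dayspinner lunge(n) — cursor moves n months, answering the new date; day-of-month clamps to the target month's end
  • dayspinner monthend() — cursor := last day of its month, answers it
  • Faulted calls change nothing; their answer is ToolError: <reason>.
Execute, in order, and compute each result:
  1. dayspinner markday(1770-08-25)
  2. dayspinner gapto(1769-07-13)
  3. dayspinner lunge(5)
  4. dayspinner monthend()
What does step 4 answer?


% dayspinner markday d: 1770-08-25
  1770-08-25
% dayspinner gapto d: 1769-07-13
  -408
% dayspinner lunge n: 5
  1771-01-25
% dayspinner monthend
  1771-01-31

Answer: 1771-01-31


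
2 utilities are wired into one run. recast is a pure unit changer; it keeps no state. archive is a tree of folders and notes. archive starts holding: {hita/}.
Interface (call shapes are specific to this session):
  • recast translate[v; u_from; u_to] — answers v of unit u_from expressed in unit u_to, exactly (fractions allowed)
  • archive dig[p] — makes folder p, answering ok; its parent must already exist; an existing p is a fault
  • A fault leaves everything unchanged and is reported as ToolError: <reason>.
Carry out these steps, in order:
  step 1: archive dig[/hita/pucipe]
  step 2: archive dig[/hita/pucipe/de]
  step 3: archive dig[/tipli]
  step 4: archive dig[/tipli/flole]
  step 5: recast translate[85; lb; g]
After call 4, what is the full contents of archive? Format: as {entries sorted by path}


Answer: {hita/, hita/pucipe/, hita/pucipe/de/, tipli/, tipli/flole/}

Derivation:
Invoking archive dig using p→/hita/pucipe, yielding ok.
Calling archive dig using p→/hita/pucipe/de, yielding ok.
Calling archive dig using p→/tipli, — result: ok.
I call archive dig using p→/tipli/flole, and see ok.
Next I call recast translate using v→85, u_from→lb, u_to→g: 771107029/20000.


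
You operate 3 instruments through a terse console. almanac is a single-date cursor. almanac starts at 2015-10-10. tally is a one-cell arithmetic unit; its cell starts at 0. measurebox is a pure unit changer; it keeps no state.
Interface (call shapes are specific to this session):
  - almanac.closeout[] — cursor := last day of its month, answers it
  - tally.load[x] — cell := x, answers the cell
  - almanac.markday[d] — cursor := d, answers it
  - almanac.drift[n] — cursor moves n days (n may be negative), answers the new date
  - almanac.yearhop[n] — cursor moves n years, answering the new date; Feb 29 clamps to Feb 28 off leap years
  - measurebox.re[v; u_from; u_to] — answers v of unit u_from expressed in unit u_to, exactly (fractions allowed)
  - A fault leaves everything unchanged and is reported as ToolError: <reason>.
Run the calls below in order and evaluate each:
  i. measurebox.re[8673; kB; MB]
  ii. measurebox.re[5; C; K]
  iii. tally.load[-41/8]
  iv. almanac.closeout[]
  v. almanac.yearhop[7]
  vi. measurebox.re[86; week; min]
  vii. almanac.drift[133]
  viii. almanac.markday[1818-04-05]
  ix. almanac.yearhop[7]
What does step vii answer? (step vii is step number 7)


I call re using v='8673', u_from='kB', u_to='MB': 8673/1000.
Invoking re using v='5', u_from='C', u_to='K', which returns 5563/20.
I use load using x='-41/8', which returns -41/8.
Then closeout: 2015-10-31.
Using yearhop using n='7', and see 2022-10-31.
Using re using v='86', u_from='week', u_to='min', and see 866880.
I use drift using n='133', which returns 2023-03-13.
I try markday using d='1818-04-05', — result: 1818-04-05.
Using yearhop using n='7', — result: 1825-04-05.

Answer: 2023-03-13


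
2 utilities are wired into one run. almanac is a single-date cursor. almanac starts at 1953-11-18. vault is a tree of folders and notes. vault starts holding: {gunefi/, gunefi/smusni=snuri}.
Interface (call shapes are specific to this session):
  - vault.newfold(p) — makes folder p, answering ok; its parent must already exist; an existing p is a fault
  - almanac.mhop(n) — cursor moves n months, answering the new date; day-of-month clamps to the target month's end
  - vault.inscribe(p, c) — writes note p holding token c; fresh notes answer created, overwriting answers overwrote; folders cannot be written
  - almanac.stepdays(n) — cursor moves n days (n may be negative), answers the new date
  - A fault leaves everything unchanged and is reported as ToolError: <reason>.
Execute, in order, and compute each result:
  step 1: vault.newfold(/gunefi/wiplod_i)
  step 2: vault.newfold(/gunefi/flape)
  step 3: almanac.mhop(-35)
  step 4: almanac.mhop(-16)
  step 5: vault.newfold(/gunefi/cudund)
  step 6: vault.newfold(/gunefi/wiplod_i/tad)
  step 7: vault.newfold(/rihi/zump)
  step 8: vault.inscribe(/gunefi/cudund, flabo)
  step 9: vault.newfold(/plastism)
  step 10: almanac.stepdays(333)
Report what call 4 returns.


[in] vault.newfold p→/gunefi/wiplod_i
  ok
[in] vault.newfold p→/gunefi/flape
  ok
[in] almanac.mhop n→-35
  1950-12-18
[in] almanac.mhop n→-16
  1949-08-18
[in] vault.newfold p→/gunefi/cudund
  ok
[in] vault.newfold p→/gunefi/wiplod_i/tad
  ok
[in] vault.newfold p→/rihi/zump
  ToolError: no parent
[in] vault.inscribe p→/gunefi/cudund c→flabo
  ToolError: is a directory
[in] vault.newfold p→/plastism
  ok
[in] almanac.stepdays n→333
  1950-07-17

Answer: 1949-08-18


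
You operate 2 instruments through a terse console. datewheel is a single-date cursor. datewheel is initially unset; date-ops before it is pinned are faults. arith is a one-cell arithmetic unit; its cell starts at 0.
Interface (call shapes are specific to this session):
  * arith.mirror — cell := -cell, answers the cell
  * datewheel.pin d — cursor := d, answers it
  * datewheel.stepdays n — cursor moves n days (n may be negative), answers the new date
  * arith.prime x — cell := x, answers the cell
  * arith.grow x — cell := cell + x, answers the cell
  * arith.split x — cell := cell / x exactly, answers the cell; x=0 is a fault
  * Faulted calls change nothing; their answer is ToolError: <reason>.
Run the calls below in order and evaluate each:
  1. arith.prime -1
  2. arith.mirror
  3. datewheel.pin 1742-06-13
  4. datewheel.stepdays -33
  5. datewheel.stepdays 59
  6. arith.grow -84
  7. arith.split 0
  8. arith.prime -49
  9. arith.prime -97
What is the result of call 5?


I run prime using x→-1, and observe -1.
I try mirror(), which returns 1.
I call pin using d→1742-06-13, and observe 1742-06-13.
Then stepdays using n→-33, → 1742-05-11.
I try stepdays using n→59, → 1742-07-09.
Invoking grow using x→-84, yielding -83.
Using split using x→0, and get ToolError: division by zero.
Then prime using x→-49, giving -49.
Invoking prime using x→-97, giving -97.

Answer: 1742-07-09


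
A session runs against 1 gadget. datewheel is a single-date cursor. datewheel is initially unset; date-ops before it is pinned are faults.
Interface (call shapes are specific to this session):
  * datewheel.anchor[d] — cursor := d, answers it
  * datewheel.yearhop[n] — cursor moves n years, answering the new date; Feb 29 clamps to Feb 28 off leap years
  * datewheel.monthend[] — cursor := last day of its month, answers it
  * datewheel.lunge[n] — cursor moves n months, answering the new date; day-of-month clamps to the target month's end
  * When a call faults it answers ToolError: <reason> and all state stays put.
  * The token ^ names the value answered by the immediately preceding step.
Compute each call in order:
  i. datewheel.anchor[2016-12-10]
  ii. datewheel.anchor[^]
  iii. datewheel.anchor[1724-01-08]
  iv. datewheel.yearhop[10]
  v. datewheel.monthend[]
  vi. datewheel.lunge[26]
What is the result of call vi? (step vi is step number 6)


Answer: 1736-03-31

Derivation:
-- datewheel.anchor(d='2016-12-10') : 2016-12-10
-- datewheel.anchor(d='^') : 2016-12-10
-- datewheel.anchor(d='1724-01-08') : 1724-01-08
-- datewheel.yearhop(n='10') : 1734-01-08
-- datewheel.monthend() : 1734-01-31
-- datewheel.lunge(n='26') : 1736-03-31


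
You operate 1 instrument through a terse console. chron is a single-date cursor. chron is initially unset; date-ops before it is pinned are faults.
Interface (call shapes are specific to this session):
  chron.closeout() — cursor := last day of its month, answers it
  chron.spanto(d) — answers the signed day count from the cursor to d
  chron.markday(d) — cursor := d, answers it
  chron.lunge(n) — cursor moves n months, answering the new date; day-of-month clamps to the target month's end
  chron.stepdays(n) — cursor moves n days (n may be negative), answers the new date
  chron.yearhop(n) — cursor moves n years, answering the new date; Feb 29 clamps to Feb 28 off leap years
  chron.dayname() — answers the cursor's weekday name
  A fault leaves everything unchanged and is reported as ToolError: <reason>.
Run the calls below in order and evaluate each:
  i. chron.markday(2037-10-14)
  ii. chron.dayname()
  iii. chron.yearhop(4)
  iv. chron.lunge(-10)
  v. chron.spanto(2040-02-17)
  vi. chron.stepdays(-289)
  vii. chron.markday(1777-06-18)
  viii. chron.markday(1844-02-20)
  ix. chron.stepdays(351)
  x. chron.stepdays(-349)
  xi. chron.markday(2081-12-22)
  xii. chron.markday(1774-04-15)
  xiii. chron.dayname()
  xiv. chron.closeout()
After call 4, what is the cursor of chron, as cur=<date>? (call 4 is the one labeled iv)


;; markday(d=2037-10-14) => 2037-10-14
;; dayname() => Wednesday
;; yearhop(n=4) => 2041-10-14
;; lunge(n=-10) => 2040-12-14
;; spanto(d=2040-02-17) => -301
;; stepdays(n=-289) => 2040-02-29
;; markday(d=1777-06-18) => 1777-06-18
;; markday(d=1844-02-20) => 1844-02-20
;; stepdays(n=351) => 1845-02-05
;; stepdays(n=-349) => 1844-02-22
;; markday(d=2081-12-22) => 2081-12-22
;; markday(d=1774-04-15) => 1774-04-15
;; dayname() => Friday
;; closeout() => 1774-04-30

Answer: cur=2040-12-14


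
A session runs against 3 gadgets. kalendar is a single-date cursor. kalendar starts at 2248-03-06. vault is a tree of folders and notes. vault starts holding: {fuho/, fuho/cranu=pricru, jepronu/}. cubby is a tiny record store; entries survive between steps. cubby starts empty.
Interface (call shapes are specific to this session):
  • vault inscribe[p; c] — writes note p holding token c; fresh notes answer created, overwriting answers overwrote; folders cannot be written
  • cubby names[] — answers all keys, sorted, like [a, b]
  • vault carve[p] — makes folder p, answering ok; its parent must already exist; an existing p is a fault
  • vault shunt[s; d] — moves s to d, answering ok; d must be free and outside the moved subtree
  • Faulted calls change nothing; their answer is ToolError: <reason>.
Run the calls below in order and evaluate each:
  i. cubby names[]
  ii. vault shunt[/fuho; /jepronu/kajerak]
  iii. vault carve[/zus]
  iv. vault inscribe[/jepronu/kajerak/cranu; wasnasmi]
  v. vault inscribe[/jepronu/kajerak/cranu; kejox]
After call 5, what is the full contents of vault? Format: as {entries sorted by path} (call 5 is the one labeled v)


Answer: {jepronu/, jepronu/kajerak/, jepronu/kajerak/cranu=kejox, zus/}

Derivation:
I run cubby names: [].
Next I call vault shunt passing s='/fuho', d='/jepronu/kajerak', and observe ok.
I invoke vault carve passing p='/zus', → ok.
Then vault inscribe passing p='/jepronu/kajerak/cranu', c='wasnasmi', and see overwrote.
Calling vault inscribe passing p='/jepronu/kajerak/cranu', c='kejox', yielding overwrote.
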